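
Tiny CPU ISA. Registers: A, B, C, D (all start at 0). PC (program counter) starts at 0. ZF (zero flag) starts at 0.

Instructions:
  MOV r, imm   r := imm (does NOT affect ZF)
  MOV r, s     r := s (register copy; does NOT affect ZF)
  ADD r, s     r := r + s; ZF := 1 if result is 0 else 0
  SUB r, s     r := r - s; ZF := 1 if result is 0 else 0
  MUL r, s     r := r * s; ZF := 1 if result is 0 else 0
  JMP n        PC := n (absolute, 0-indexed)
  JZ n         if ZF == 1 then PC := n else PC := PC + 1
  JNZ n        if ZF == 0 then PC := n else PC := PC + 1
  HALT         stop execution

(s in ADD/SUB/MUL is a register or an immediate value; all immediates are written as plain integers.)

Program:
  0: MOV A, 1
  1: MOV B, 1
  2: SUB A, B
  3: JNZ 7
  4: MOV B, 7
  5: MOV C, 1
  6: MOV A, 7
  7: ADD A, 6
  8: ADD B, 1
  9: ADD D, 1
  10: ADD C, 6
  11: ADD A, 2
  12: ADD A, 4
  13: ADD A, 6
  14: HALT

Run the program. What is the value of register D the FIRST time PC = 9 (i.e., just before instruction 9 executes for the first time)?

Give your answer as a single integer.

Step 1: PC=0 exec 'MOV A, 1'. After: A=1 B=0 C=0 D=0 ZF=0 PC=1
Step 2: PC=1 exec 'MOV B, 1'. After: A=1 B=1 C=0 D=0 ZF=0 PC=2
Step 3: PC=2 exec 'SUB A, B'. After: A=0 B=1 C=0 D=0 ZF=1 PC=3
Step 4: PC=3 exec 'JNZ 7'. After: A=0 B=1 C=0 D=0 ZF=1 PC=4
Step 5: PC=4 exec 'MOV B, 7'. After: A=0 B=7 C=0 D=0 ZF=1 PC=5
Step 6: PC=5 exec 'MOV C, 1'. After: A=0 B=7 C=1 D=0 ZF=1 PC=6
Step 7: PC=6 exec 'MOV A, 7'. After: A=7 B=7 C=1 D=0 ZF=1 PC=7
Step 8: PC=7 exec 'ADD A, 6'. After: A=13 B=7 C=1 D=0 ZF=0 PC=8
Step 9: PC=8 exec 'ADD B, 1'. After: A=13 B=8 C=1 D=0 ZF=0 PC=9
First time PC=9: D=0

0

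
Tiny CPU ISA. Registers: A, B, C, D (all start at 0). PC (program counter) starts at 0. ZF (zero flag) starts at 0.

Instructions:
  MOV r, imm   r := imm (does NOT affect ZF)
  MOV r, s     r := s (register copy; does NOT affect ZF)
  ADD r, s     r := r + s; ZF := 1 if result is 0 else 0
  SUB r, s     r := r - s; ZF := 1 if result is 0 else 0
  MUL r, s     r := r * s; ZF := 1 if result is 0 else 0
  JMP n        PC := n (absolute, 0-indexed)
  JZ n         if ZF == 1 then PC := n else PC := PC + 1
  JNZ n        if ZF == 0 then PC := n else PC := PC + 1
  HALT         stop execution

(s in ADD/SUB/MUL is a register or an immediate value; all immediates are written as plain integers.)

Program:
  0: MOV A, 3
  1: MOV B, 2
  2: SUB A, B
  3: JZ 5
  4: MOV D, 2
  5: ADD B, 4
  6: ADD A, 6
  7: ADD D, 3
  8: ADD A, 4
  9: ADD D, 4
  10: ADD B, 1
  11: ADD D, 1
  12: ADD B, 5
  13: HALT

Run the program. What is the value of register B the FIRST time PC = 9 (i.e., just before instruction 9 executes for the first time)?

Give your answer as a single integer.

Step 1: PC=0 exec 'MOV A, 3'. After: A=3 B=0 C=0 D=0 ZF=0 PC=1
Step 2: PC=1 exec 'MOV B, 2'. After: A=3 B=2 C=0 D=0 ZF=0 PC=2
Step 3: PC=2 exec 'SUB A, B'. After: A=1 B=2 C=0 D=0 ZF=0 PC=3
Step 4: PC=3 exec 'JZ 5'. After: A=1 B=2 C=0 D=0 ZF=0 PC=4
Step 5: PC=4 exec 'MOV D, 2'. After: A=1 B=2 C=0 D=2 ZF=0 PC=5
Step 6: PC=5 exec 'ADD B, 4'. After: A=1 B=6 C=0 D=2 ZF=0 PC=6
Step 7: PC=6 exec 'ADD A, 6'. After: A=7 B=6 C=0 D=2 ZF=0 PC=7
Step 8: PC=7 exec 'ADD D, 3'. After: A=7 B=6 C=0 D=5 ZF=0 PC=8
Step 9: PC=8 exec 'ADD A, 4'. After: A=11 B=6 C=0 D=5 ZF=0 PC=9
First time PC=9: B=6

6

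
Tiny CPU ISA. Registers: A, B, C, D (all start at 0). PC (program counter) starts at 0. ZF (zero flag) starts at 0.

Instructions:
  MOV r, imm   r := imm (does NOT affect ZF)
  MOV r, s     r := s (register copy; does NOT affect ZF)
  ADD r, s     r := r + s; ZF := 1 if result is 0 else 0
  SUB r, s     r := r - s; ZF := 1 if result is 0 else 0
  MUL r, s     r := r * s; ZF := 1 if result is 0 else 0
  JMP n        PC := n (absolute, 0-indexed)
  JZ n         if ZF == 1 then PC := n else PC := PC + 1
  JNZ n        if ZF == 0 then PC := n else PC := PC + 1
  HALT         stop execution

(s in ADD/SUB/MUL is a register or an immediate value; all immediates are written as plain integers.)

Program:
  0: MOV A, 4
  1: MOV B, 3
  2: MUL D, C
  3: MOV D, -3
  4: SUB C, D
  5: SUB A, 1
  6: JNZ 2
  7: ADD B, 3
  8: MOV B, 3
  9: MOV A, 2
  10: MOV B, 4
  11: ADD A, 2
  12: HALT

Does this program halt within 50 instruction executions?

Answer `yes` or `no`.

Answer: yes

Derivation:
Step 1: PC=0 exec 'MOV A, 4'. After: A=4 B=0 C=0 D=0 ZF=0 PC=1
Step 2: PC=1 exec 'MOV B, 3'. After: A=4 B=3 C=0 D=0 ZF=0 PC=2
Step 3: PC=2 exec 'MUL D, C'. After: A=4 B=3 C=0 D=0 ZF=1 PC=3
Step 4: PC=3 exec 'MOV D, -3'. After: A=4 B=3 C=0 D=-3 ZF=1 PC=4
Step 5: PC=4 exec 'SUB C, D'. After: A=4 B=3 C=3 D=-3 ZF=0 PC=5
Step 6: PC=5 exec 'SUB A, 1'. After: A=3 B=3 C=3 D=-3 ZF=0 PC=6
Step 7: PC=6 exec 'JNZ 2'. After: A=3 B=3 C=3 D=-3 ZF=0 PC=2
Step 8: PC=2 exec 'MUL D, C'. After: A=3 B=3 C=3 D=-9 ZF=0 PC=3
Step 9: PC=3 exec 'MOV D, -3'. After: A=3 B=3 C=3 D=-3 ZF=0 PC=4
Step 10: PC=4 exec 'SUB C, D'. After: A=3 B=3 C=6 D=-3 ZF=0 PC=5
Step 11: PC=5 exec 'SUB A, 1'. After: A=2 B=3 C=6 D=-3 ZF=0 PC=6
Step 12: PC=6 exec 'JNZ 2'. After: A=2 B=3 C=6 D=-3 ZF=0 PC=2
Step 13: PC=2 exec 'MUL D, C'. After: A=2 B=3 C=6 D=-18 ZF=0 PC=3
Step 14: PC=3 exec 'MOV D, -3'. After: A=2 B=3 C=6 D=-3 ZF=0 PC=4
Step 15: PC=4 exec 'SUB C, D'. After: A=2 B=3 C=9 D=-3 ZF=0 PC=5
Step 16: PC=5 exec 'SUB A, 1'. After: A=1 B=3 C=9 D=-3 ZF=0 PC=6
Step 17: PC=6 exec 'JNZ 2'. After: A=1 B=3 C=9 D=-3 ZF=0 PC=2
Step 18: PC=2 exec 'MUL D, C'. After: A=1 B=3 C=9 D=-27 ZF=0 PC=3
Step 19: PC=3 exec 'MOV D, -3'. After: A=1 B=3 C=9 D=-3 ZF=0 PC=4
Step 20: PC=4 exec 'SUB C, D'. After: A=1 B=3 C=12 D=-3 ZF=0 PC=5
Step 21: PC=5 exec 'SUB A, 1'. After: A=0 B=3 C=12 D=-3 ZF=1 PC=6
Step 22: PC=6 exec 'JNZ 2'. After: A=0 B=3 C=12 D=-3 ZF=1 PC=7
Step 23: PC=7 exec 'ADD B, 3'. After: A=0 B=6 C=12 D=-3 ZF=0 PC=8
Step 24: PC=8 exec 'MOV B, 3'. After: A=0 B=3 C=12 D=-3 ZF=0 PC=9
Step 25: PC=9 exec 'MOV A, 2'. After: A=2 B=3 C=12 D=-3 ZF=0 PC=10
Step 26: PC=10 exec 'MOV B, 4'. After: A=2 B=4 C=12 D=-3 ZF=0 PC=11
Step 27: PC=11 exec 'ADD A, 2'. After: A=4 B=4 C=12 D=-3 ZF=0 PC=12
Step 28: PC=12 exec 'HALT'. After: A=4 B=4 C=12 D=-3 ZF=0 PC=12 HALTED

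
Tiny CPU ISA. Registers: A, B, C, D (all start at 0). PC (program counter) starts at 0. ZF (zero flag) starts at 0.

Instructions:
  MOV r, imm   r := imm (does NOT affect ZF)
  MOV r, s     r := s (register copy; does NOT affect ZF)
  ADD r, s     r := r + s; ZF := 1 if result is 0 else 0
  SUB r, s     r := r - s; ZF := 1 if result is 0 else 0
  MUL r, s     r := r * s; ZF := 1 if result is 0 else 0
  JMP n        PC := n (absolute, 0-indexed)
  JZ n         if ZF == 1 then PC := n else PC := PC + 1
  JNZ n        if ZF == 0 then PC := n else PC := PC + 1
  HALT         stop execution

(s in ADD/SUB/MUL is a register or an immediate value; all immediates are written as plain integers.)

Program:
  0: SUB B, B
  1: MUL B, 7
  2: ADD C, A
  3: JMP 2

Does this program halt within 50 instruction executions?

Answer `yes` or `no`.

Step 1: PC=0 exec 'SUB B, B'. After: A=0 B=0 C=0 D=0 ZF=1 PC=1
Step 2: PC=1 exec 'MUL B, 7'. After: A=0 B=0 C=0 D=0 ZF=1 PC=2
Step 3: PC=2 exec 'ADD C, A'. After: A=0 B=0 C=0 D=0 ZF=1 PC=3
Step 4: PC=3 exec 'JMP 2'. After: A=0 B=0 C=0 D=0 ZF=1 PC=2
State after step 4 equals state after step 2: the program is in a cycle of length 2 and will never halt.

Answer: no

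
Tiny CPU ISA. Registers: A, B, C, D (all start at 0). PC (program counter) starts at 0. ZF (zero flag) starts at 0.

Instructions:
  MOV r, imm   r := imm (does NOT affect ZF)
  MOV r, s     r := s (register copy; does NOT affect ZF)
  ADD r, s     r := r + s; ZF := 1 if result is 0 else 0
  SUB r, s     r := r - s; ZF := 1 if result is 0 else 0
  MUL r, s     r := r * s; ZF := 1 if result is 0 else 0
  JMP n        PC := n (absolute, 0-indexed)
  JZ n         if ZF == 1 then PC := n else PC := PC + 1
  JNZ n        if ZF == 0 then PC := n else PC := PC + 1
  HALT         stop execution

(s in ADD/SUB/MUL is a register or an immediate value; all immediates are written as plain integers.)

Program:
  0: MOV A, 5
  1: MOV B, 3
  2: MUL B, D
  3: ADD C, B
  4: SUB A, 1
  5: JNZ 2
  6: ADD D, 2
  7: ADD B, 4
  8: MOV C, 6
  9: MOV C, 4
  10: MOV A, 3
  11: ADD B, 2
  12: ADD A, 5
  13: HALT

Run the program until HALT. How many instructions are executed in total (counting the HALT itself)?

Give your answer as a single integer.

Answer: 30

Derivation:
Step 1: PC=0 exec 'MOV A, 5'. After: A=5 B=0 C=0 D=0 ZF=0 PC=1
Step 2: PC=1 exec 'MOV B, 3'. After: A=5 B=3 C=0 D=0 ZF=0 PC=2
Step 3: PC=2 exec 'MUL B, D'. After: A=5 B=0 C=0 D=0 ZF=1 PC=3
Step 4: PC=3 exec 'ADD C, B'. After: A=5 B=0 C=0 D=0 ZF=1 PC=4
Step 5: PC=4 exec 'SUB A, 1'. After: A=4 B=0 C=0 D=0 ZF=0 PC=5
Step 6: PC=5 exec 'JNZ 2'. After: A=4 B=0 C=0 D=0 ZF=0 PC=2
Step 7: PC=2 exec 'MUL B, D'. After: A=4 B=0 C=0 D=0 ZF=1 PC=3
Step 8: PC=3 exec 'ADD C, B'. After: A=4 B=0 C=0 D=0 ZF=1 PC=4
Step 9: PC=4 exec 'SUB A, 1'. After: A=3 B=0 C=0 D=0 ZF=0 PC=5
Step 10: PC=5 exec 'JNZ 2'. After: A=3 B=0 C=0 D=0 ZF=0 PC=2
Step 11: PC=2 exec 'MUL B, D'. After: A=3 B=0 C=0 D=0 ZF=1 PC=3
Step 12: PC=3 exec 'ADD C, B'. After: A=3 B=0 C=0 D=0 ZF=1 PC=4
Step 13: PC=4 exec 'SUB A, 1'. After: A=2 B=0 C=0 D=0 ZF=0 PC=5
Step 14: PC=5 exec 'JNZ 2'. After: A=2 B=0 C=0 D=0 ZF=0 PC=2
Step 15: PC=2 exec 'MUL B, D'. After: A=2 B=0 C=0 D=0 ZF=1 PC=3
Step 16: PC=3 exec 'ADD C, B'. After: A=2 B=0 C=0 D=0 ZF=1 PC=4
Step 17: PC=4 exec 'SUB A, 1'. After: A=1 B=0 C=0 D=0 ZF=0 PC=5
Step 18: PC=5 exec 'JNZ 2'. After: A=1 B=0 C=0 D=0 ZF=0 PC=2
Step 19: PC=2 exec 'MUL B, D'. After: A=1 B=0 C=0 D=0 ZF=1 PC=3
Step 20: PC=3 exec 'ADD C, B'. After: A=1 B=0 C=0 D=0 ZF=1 PC=4
Step 21: PC=4 exec 'SUB A, 1'. After: A=0 B=0 C=0 D=0 ZF=1 PC=5
Step 22: PC=5 exec 'JNZ 2'. After: A=0 B=0 C=0 D=0 ZF=1 PC=6
Step 23: PC=6 exec 'ADD D, 2'. After: A=0 B=0 C=0 D=2 ZF=0 PC=7
Step 24: PC=7 exec 'ADD B, 4'. After: A=0 B=4 C=0 D=2 ZF=0 PC=8
Step 25: PC=8 exec 'MOV C, 6'. After: A=0 B=4 C=6 D=2 ZF=0 PC=9
Step 26: PC=9 exec 'MOV C, 4'. After: A=0 B=4 C=4 D=2 ZF=0 PC=10
Step 27: PC=10 exec 'MOV A, 3'. After: A=3 B=4 C=4 D=2 ZF=0 PC=11
Step 28: PC=11 exec 'ADD B, 2'. After: A=3 B=6 C=4 D=2 ZF=0 PC=12
Step 29: PC=12 exec 'ADD A, 5'. After: A=8 B=6 C=4 D=2 ZF=0 PC=13
Step 30: PC=13 exec 'HALT'. After: A=8 B=6 C=4 D=2 ZF=0 PC=13 HALTED
Total instructions executed: 30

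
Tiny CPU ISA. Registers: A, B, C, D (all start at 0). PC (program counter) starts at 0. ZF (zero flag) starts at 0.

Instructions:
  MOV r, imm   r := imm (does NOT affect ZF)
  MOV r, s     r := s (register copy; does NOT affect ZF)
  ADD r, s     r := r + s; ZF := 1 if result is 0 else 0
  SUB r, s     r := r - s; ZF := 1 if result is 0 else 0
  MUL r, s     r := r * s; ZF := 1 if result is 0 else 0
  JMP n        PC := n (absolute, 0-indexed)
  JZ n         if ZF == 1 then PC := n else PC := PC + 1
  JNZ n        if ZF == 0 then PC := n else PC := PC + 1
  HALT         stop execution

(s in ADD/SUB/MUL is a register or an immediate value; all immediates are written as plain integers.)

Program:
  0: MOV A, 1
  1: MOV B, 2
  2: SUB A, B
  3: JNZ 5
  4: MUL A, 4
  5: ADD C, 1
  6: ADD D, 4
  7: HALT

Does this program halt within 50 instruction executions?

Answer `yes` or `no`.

Answer: yes

Derivation:
Step 1: PC=0 exec 'MOV A, 1'. After: A=1 B=0 C=0 D=0 ZF=0 PC=1
Step 2: PC=1 exec 'MOV B, 2'. After: A=1 B=2 C=0 D=0 ZF=0 PC=2
Step 3: PC=2 exec 'SUB A, B'. After: A=-1 B=2 C=0 D=0 ZF=0 PC=3
Step 4: PC=3 exec 'JNZ 5'. After: A=-1 B=2 C=0 D=0 ZF=0 PC=5
Step 5: PC=5 exec 'ADD C, 1'. After: A=-1 B=2 C=1 D=0 ZF=0 PC=6
Step 6: PC=6 exec 'ADD D, 4'. After: A=-1 B=2 C=1 D=4 ZF=0 PC=7
Step 7: PC=7 exec 'HALT'. After: A=-1 B=2 C=1 D=4 ZF=0 PC=7 HALTED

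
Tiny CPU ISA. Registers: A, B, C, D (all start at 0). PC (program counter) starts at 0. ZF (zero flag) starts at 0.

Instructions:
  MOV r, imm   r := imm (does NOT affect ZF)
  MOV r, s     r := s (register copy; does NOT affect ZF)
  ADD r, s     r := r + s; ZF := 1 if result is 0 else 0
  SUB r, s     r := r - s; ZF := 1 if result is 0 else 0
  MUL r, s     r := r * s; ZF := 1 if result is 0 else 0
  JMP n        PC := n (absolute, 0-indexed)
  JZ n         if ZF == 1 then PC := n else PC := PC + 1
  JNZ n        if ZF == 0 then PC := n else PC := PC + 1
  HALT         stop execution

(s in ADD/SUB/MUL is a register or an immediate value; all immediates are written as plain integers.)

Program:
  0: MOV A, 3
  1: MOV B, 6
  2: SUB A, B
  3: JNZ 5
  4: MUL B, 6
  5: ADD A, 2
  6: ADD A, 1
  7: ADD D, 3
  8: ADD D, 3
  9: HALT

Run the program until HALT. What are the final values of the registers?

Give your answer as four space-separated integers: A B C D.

Answer: 0 6 0 6

Derivation:
Step 1: PC=0 exec 'MOV A, 3'. After: A=3 B=0 C=0 D=0 ZF=0 PC=1
Step 2: PC=1 exec 'MOV B, 6'. After: A=3 B=6 C=0 D=0 ZF=0 PC=2
Step 3: PC=2 exec 'SUB A, B'. After: A=-3 B=6 C=0 D=0 ZF=0 PC=3
Step 4: PC=3 exec 'JNZ 5'. After: A=-3 B=6 C=0 D=0 ZF=0 PC=5
Step 5: PC=5 exec 'ADD A, 2'. After: A=-1 B=6 C=0 D=0 ZF=0 PC=6
Step 6: PC=6 exec 'ADD A, 1'. After: A=0 B=6 C=0 D=0 ZF=1 PC=7
Step 7: PC=7 exec 'ADD D, 3'. After: A=0 B=6 C=0 D=3 ZF=0 PC=8
Step 8: PC=8 exec 'ADD D, 3'. After: A=0 B=6 C=0 D=6 ZF=0 PC=9
Step 9: PC=9 exec 'HALT'. After: A=0 B=6 C=0 D=6 ZF=0 PC=9 HALTED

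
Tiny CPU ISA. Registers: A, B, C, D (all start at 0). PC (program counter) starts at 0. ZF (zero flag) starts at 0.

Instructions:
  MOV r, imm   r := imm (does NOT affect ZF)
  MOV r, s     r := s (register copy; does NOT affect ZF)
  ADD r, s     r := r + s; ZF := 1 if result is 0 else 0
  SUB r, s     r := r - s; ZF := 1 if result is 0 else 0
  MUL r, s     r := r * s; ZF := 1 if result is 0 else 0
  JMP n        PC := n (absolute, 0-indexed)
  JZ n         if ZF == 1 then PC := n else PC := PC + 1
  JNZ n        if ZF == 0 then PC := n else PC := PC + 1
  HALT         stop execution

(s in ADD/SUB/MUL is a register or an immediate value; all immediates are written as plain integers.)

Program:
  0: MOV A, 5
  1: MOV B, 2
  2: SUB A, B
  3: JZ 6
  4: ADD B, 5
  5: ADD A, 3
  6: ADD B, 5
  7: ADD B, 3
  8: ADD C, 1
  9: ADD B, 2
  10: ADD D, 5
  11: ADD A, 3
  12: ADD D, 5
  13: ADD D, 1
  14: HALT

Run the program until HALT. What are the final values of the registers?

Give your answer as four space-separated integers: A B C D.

Answer: 9 17 1 11

Derivation:
Step 1: PC=0 exec 'MOV A, 5'. After: A=5 B=0 C=0 D=0 ZF=0 PC=1
Step 2: PC=1 exec 'MOV B, 2'. After: A=5 B=2 C=0 D=0 ZF=0 PC=2
Step 3: PC=2 exec 'SUB A, B'. After: A=3 B=2 C=0 D=0 ZF=0 PC=3
Step 4: PC=3 exec 'JZ 6'. After: A=3 B=2 C=0 D=0 ZF=0 PC=4
Step 5: PC=4 exec 'ADD B, 5'. After: A=3 B=7 C=0 D=0 ZF=0 PC=5
Step 6: PC=5 exec 'ADD A, 3'. After: A=6 B=7 C=0 D=0 ZF=0 PC=6
Step 7: PC=6 exec 'ADD B, 5'. After: A=6 B=12 C=0 D=0 ZF=0 PC=7
Step 8: PC=7 exec 'ADD B, 3'. After: A=6 B=15 C=0 D=0 ZF=0 PC=8
Step 9: PC=8 exec 'ADD C, 1'. After: A=6 B=15 C=1 D=0 ZF=0 PC=9
Step 10: PC=9 exec 'ADD B, 2'. After: A=6 B=17 C=1 D=0 ZF=0 PC=10
Step 11: PC=10 exec 'ADD D, 5'. After: A=6 B=17 C=1 D=5 ZF=0 PC=11
Step 12: PC=11 exec 'ADD A, 3'. After: A=9 B=17 C=1 D=5 ZF=0 PC=12
Step 13: PC=12 exec 'ADD D, 5'. After: A=9 B=17 C=1 D=10 ZF=0 PC=13
Step 14: PC=13 exec 'ADD D, 1'. After: A=9 B=17 C=1 D=11 ZF=0 PC=14
Step 15: PC=14 exec 'HALT'. After: A=9 B=17 C=1 D=11 ZF=0 PC=14 HALTED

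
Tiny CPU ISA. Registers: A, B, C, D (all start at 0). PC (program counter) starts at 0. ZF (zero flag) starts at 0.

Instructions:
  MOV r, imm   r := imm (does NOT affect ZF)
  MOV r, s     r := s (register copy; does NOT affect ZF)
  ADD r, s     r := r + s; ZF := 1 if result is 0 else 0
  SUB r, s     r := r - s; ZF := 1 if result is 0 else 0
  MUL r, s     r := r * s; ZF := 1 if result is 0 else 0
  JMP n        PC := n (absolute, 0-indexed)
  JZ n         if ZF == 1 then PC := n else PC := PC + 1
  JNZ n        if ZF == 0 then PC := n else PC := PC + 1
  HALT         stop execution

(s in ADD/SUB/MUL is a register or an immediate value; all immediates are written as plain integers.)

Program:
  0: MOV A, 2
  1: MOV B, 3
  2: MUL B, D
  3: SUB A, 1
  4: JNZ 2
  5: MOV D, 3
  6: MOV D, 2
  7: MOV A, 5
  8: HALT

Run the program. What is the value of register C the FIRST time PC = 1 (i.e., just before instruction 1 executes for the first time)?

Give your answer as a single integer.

Step 1: PC=0 exec 'MOV A, 2'. After: A=2 B=0 C=0 D=0 ZF=0 PC=1
First time PC=1: C=0

0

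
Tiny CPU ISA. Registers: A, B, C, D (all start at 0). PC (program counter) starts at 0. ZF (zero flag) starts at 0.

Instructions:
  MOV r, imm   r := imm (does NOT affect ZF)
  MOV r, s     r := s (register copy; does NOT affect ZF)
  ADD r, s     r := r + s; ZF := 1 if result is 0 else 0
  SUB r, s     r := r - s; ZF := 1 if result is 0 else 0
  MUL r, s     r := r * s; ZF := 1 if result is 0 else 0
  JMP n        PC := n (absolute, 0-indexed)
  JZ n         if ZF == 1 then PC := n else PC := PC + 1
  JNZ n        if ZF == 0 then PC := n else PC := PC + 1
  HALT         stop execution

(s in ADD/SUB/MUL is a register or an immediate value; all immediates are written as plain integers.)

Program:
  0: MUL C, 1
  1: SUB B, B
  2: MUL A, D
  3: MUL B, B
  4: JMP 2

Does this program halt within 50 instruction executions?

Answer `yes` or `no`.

Step 1: PC=0 exec 'MUL C, 1'. After: A=0 B=0 C=0 D=0 ZF=1 PC=1
Step 2: PC=1 exec 'SUB B, B'. After: A=0 B=0 C=0 D=0 ZF=1 PC=2
Step 3: PC=2 exec 'MUL A, D'. After: A=0 B=0 C=0 D=0 ZF=1 PC=3
Step 4: PC=3 exec 'MUL B, B'. After: A=0 B=0 C=0 D=0 ZF=1 PC=4
Step 5: PC=4 exec 'JMP 2'. After: A=0 B=0 C=0 D=0 ZF=1 PC=2
State after step 5 equals state after step 2: the program is in a cycle of length 3 and will never halt.

Answer: no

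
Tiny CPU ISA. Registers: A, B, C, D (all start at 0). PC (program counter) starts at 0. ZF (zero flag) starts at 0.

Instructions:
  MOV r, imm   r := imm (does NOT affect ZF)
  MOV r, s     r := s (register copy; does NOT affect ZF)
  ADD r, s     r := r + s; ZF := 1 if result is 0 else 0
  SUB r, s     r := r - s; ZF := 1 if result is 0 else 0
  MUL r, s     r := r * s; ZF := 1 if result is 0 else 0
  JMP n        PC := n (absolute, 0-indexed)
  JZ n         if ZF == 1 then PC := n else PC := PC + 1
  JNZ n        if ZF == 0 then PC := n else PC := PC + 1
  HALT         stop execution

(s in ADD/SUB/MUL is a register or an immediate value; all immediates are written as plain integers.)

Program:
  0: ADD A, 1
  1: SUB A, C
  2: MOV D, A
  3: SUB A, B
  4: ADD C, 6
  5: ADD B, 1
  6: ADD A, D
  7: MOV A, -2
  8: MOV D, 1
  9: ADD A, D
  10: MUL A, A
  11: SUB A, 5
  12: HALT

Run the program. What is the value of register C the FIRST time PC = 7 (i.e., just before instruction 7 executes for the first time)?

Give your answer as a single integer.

Step 1: PC=0 exec 'ADD A, 1'. After: A=1 B=0 C=0 D=0 ZF=0 PC=1
Step 2: PC=1 exec 'SUB A, C'. After: A=1 B=0 C=0 D=0 ZF=0 PC=2
Step 3: PC=2 exec 'MOV D, A'. After: A=1 B=0 C=0 D=1 ZF=0 PC=3
Step 4: PC=3 exec 'SUB A, B'. After: A=1 B=0 C=0 D=1 ZF=0 PC=4
Step 5: PC=4 exec 'ADD C, 6'. After: A=1 B=0 C=6 D=1 ZF=0 PC=5
Step 6: PC=5 exec 'ADD B, 1'. After: A=1 B=1 C=6 D=1 ZF=0 PC=6
Step 7: PC=6 exec 'ADD A, D'. After: A=2 B=1 C=6 D=1 ZF=0 PC=7
First time PC=7: C=6

6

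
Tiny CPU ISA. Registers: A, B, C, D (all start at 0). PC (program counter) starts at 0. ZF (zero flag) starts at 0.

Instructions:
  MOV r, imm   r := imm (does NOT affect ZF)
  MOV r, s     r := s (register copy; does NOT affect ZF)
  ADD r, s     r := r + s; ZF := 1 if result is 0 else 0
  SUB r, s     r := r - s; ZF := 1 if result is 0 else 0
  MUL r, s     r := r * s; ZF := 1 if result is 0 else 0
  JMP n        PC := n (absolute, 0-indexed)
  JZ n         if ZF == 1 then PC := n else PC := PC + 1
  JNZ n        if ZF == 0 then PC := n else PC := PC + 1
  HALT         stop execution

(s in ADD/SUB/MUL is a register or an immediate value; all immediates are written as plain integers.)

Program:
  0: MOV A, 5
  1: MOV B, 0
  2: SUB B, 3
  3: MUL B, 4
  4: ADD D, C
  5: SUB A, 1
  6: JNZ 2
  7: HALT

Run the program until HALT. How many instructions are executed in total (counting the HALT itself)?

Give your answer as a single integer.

Step 1: PC=0 exec 'MOV A, 5'. After: A=5 B=0 C=0 D=0 ZF=0 PC=1
Step 2: PC=1 exec 'MOV B, 0'. After: A=5 B=0 C=0 D=0 ZF=0 PC=2
Step 3: PC=2 exec 'SUB B, 3'. After: A=5 B=-3 C=0 D=0 ZF=0 PC=3
Step 4: PC=3 exec 'MUL B, 4'. After: A=5 B=-12 C=0 D=0 ZF=0 PC=4
Step 5: PC=4 exec 'ADD D, C'. After: A=5 B=-12 C=0 D=0 ZF=1 PC=5
Step 6: PC=5 exec 'SUB A, 1'. After: A=4 B=-12 C=0 D=0 ZF=0 PC=6
Step 7: PC=6 exec 'JNZ 2'. After: A=4 B=-12 C=0 D=0 ZF=0 PC=2
Step 8: PC=2 exec 'SUB B, 3'. After: A=4 B=-15 C=0 D=0 ZF=0 PC=3
Step 9: PC=3 exec 'MUL B, 4'. After: A=4 B=-60 C=0 D=0 ZF=0 PC=4
Step 10: PC=4 exec 'ADD D, C'. After: A=4 B=-60 C=0 D=0 ZF=1 PC=5
Step 11: PC=5 exec 'SUB A, 1'. After: A=3 B=-60 C=0 D=0 ZF=0 PC=6
Step 12: PC=6 exec 'JNZ 2'. After: A=3 B=-60 C=0 D=0 ZF=0 PC=2
Step 13: PC=2 exec 'SUB B, 3'. After: A=3 B=-63 C=0 D=0 ZF=0 PC=3
Step 14: PC=3 exec 'MUL B, 4'. After: A=3 B=-252 C=0 D=0 ZF=0 PC=4
Step 15: PC=4 exec 'ADD D, C'. After: A=3 B=-252 C=0 D=0 ZF=1 PC=5
Step 16: PC=5 exec 'SUB A, 1'. After: A=2 B=-252 C=0 D=0 ZF=0 PC=6
Step 17: PC=6 exec 'JNZ 2'. After: A=2 B=-252 C=0 D=0 ZF=0 PC=2
Step 18: PC=2 exec 'SUB B, 3'. After: A=2 B=-255 C=0 D=0 ZF=0 PC=3
Step 19: PC=3 exec 'MUL B, 4'. After: A=2 B=-1020 C=0 D=0 ZF=0 PC=4
Step 20: PC=4 exec 'ADD D, C'. After: A=2 B=-1020 C=0 D=0 ZF=1 PC=5
Step 21: PC=5 exec 'SUB A, 1'. After: A=1 B=-1020 C=0 D=0 ZF=0 PC=6
Step 22: PC=6 exec 'JNZ 2'. After: A=1 B=-1020 C=0 D=0 ZF=0 PC=2
Step 23: PC=2 exec 'SUB B, 3'. After: A=1 B=-1023 C=0 D=0 ZF=0 PC=3
Step 24: PC=3 exec 'MUL B, 4'. After: A=1 B=-4092 C=0 D=0 ZF=0 PC=4
Step 25: PC=4 exec 'ADD D, C'. After: A=1 B=-4092 C=0 D=0 ZF=1 PC=5
Step 26: PC=5 exec 'SUB A, 1'. After: A=0 B=-4092 C=0 D=0 ZF=1 PC=6
Step 27: PC=6 exec 'JNZ 2'. After: A=0 B=-4092 C=0 D=0 ZF=1 PC=7
Step 28: PC=7 exec 'HALT'. After: A=0 B=-4092 C=0 D=0 ZF=1 PC=7 HALTED
Total instructions executed: 28

Answer: 28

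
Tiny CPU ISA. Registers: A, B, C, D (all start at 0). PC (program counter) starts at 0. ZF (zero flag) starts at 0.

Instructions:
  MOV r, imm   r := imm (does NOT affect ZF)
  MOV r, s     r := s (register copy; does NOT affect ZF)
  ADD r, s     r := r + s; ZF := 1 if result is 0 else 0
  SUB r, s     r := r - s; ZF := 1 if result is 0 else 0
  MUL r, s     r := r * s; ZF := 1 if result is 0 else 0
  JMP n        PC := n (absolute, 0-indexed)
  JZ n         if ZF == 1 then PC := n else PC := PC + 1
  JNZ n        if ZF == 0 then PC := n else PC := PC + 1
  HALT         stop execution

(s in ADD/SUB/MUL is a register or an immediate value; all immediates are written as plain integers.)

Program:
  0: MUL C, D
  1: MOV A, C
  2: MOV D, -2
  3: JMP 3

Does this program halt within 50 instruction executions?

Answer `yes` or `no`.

Answer: no

Derivation:
Step 1: PC=0 exec 'MUL C, D'. After: A=0 B=0 C=0 D=0 ZF=1 PC=1
Step 2: PC=1 exec 'MOV A, C'. After: A=0 B=0 C=0 D=0 ZF=1 PC=2
Step 3: PC=2 exec 'MOV D, -2'. After: A=0 B=0 C=0 D=-2 ZF=1 PC=3
Step 4: PC=3 exec 'JMP 3'. After: A=0 B=0 C=0 D=-2 ZF=1 PC=3
State after step 4 equals state after step 3: the program is in a cycle of length 1 and will never halt.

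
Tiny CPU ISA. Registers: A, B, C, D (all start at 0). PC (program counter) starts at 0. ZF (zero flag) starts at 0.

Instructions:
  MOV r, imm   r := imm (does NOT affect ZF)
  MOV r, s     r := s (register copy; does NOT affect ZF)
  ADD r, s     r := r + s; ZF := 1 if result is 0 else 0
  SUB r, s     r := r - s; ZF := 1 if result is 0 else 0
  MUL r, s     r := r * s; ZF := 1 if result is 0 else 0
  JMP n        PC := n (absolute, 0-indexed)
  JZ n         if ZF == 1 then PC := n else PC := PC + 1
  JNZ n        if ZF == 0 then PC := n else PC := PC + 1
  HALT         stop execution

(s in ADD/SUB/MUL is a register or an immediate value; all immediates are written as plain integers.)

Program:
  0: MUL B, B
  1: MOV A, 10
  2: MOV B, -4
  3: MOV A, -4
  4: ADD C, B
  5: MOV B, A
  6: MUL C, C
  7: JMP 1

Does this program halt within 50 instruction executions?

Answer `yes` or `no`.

Step 1: PC=0 exec 'MUL B, B'. After: A=0 B=0 C=0 D=0 ZF=1 PC=1
Step 2: PC=1 exec 'MOV A, 10'. After: A=10 B=0 C=0 D=0 ZF=1 PC=2
Step 3: PC=2 exec 'MOV B, -4'. After: A=10 B=-4 C=0 D=0 ZF=1 PC=3
Step 4: PC=3 exec 'MOV A, -4'. After: A=-4 B=-4 C=0 D=0 ZF=1 PC=4
Step 5: PC=4 exec 'ADD C, B'. After: A=-4 B=-4 C=-4 D=0 ZF=0 PC=5
Step 6: PC=5 exec 'MOV B, A'. After: A=-4 B=-4 C=-4 D=0 ZF=0 PC=6
Step 7: PC=6 exec 'MUL C, C'. After: A=-4 B=-4 C=16 D=0 ZF=0 PC=7
Step 8: PC=7 exec 'JMP 1'. After: A=-4 B=-4 C=16 D=0 ZF=0 PC=1
Step 9: PC=1 exec 'MOV A, 10'. After: A=10 B=-4 C=16 D=0 ZF=0 PC=2
Step 10: PC=2 exec 'MOV B, -4'. After: A=10 B=-4 C=16 D=0 ZF=0 PC=3
Step 11: PC=3 exec 'MOV A, -4'. After: A=-4 B=-4 C=16 D=0 ZF=0 PC=4
Step 12: PC=4 exec 'ADD C, B'. After: A=-4 B=-4 C=12 D=0 ZF=0 PC=5
Step 13: PC=5 exec 'MOV B, A'. After: A=-4 B=-4 C=12 D=0 ZF=0 PC=6
Step 14: PC=6 exec 'MUL C, C'. After: A=-4 B=-4 C=144 D=0 ZF=0 PC=7
Step 15: PC=7 exec 'JMP 1'. After: A=-4 B=-4 C=144 D=0 ZF=0 PC=1
After 50 steps: not halted. PC revisits the same instructions with no path to HALT; will never halt.

Answer: no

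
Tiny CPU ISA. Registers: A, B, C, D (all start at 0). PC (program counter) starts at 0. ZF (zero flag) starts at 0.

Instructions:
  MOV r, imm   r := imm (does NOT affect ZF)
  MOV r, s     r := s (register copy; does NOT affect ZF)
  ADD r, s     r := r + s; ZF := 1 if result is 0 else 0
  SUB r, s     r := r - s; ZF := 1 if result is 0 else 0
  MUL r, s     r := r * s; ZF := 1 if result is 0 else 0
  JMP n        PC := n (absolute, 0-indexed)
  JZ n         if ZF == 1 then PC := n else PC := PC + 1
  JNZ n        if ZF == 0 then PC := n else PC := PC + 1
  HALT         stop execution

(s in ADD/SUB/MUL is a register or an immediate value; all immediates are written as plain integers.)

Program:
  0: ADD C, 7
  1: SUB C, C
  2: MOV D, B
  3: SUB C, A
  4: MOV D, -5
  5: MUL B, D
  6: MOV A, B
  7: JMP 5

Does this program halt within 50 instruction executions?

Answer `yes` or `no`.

Answer: no

Derivation:
Step 1: PC=0 exec 'ADD C, 7'. After: A=0 B=0 C=7 D=0 ZF=0 PC=1
Step 2: PC=1 exec 'SUB C, C'. After: A=0 B=0 C=0 D=0 ZF=1 PC=2
Step 3: PC=2 exec 'MOV D, B'. After: A=0 B=0 C=0 D=0 ZF=1 PC=3
Step 4: PC=3 exec 'SUB C, A'. After: A=0 B=0 C=0 D=0 ZF=1 PC=4
Step 5: PC=4 exec 'MOV D, -5'. After: A=0 B=0 C=0 D=-5 ZF=1 PC=5
Step 6: PC=5 exec 'MUL B, D'. After: A=0 B=0 C=0 D=-5 ZF=1 PC=6
Step 7: PC=6 exec 'MOV A, B'. After: A=0 B=0 C=0 D=-5 ZF=1 PC=7
Step 8: PC=7 exec 'JMP 5'. After: A=0 B=0 C=0 D=-5 ZF=1 PC=5
State after step 8 equals state after step 5: the program is in a cycle of length 3 and will never halt.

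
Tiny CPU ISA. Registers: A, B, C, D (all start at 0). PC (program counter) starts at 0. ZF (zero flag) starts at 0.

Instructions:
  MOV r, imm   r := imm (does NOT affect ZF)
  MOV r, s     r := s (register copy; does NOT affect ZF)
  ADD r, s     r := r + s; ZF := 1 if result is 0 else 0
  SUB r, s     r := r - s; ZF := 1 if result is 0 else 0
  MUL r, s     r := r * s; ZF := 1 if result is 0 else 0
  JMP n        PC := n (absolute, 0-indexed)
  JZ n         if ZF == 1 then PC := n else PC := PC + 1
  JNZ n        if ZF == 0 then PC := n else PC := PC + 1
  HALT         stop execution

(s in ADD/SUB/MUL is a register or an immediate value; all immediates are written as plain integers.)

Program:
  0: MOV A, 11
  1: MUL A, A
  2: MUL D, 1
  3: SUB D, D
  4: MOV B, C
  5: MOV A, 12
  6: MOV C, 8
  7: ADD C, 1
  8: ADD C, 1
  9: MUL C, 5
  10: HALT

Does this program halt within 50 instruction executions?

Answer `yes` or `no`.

Answer: yes

Derivation:
Step 1: PC=0 exec 'MOV A, 11'. After: A=11 B=0 C=0 D=0 ZF=0 PC=1
Step 2: PC=1 exec 'MUL A, A'. After: A=121 B=0 C=0 D=0 ZF=0 PC=2
Step 3: PC=2 exec 'MUL D, 1'. After: A=121 B=0 C=0 D=0 ZF=1 PC=3
Step 4: PC=3 exec 'SUB D, D'. After: A=121 B=0 C=0 D=0 ZF=1 PC=4
Step 5: PC=4 exec 'MOV B, C'. After: A=121 B=0 C=0 D=0 ZF=1 PC=5
Step 6: PC=5 exec 'MOV A, 12'. After: A=12 B=0 C=0 D=0 ZF=1 PC=6
Step 7: PC=6 exec 'MOV C, 8'. After: A=12 B=0 C=8 D=0 ZF=1 PC=7
Step 8: PC=7 exec 'ADD C, 1'. After: A=12 B=0 C=9 D=0 ZF=0 PC=8
Step 9: PC=8 exec 'ADD C, 1'. After: A=12 B=0 C=10 D=0 ZF=0 PC=9
Step 10: PC=9 exec 'MUL C, 5'. After: A=12 B=0 C=50 D=0 ZF=0 PC=10
Step 11: PC=10 exec 'HALT'. After: A=12 B=0 C=50 D=0 ZF=0 PC=10 HALTED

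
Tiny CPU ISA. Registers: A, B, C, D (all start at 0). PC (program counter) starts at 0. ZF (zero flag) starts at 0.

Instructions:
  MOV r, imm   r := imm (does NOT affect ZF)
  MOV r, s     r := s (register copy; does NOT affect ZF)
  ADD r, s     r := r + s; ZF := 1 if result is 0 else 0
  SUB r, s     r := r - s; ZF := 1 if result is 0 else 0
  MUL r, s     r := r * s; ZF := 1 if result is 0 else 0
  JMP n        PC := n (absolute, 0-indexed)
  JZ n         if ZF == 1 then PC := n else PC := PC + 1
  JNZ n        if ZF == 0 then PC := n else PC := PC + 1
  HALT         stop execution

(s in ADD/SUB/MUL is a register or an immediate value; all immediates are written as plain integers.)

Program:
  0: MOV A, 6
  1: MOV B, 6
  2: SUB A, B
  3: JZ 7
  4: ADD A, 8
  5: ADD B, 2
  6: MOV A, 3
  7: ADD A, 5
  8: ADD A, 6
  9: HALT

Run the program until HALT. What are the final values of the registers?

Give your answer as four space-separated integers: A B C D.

Step 1: PC=0 exec 'MOV A, 6'. After: A=6 B=0 C=0 D=0 ZF=0 PC=1
Step 2: PC=1 exec 'MOV B, 6'. After: A=6 B=6 C=0 D=0 ZF=0 PC=2
Step 3: PC=2 exec 'SUB A, B'. After: A=0 B=6 C=0 D=0 ZF=1 PC=3
Step 4: PC=3 exec 'JZ 7'. After: A=0 B=6 C=0 D=0 ZF=1 PC=7
Step 5: PC=7 exec 'ADD A, 5'. After: A=5 B=6 C=0 D=0 ZF=0 PC=8
Step 6: PC=8 exec 'ADD A, 6'. After: A=11 B=6 C=0 D=0 ZF=0 PC=9
Step 7: PC=9 exec 'HALT'. After: A=11 B=6 C=0 D=0 ZF=0 PC=9 HALTED

Answer: 11 6 0 0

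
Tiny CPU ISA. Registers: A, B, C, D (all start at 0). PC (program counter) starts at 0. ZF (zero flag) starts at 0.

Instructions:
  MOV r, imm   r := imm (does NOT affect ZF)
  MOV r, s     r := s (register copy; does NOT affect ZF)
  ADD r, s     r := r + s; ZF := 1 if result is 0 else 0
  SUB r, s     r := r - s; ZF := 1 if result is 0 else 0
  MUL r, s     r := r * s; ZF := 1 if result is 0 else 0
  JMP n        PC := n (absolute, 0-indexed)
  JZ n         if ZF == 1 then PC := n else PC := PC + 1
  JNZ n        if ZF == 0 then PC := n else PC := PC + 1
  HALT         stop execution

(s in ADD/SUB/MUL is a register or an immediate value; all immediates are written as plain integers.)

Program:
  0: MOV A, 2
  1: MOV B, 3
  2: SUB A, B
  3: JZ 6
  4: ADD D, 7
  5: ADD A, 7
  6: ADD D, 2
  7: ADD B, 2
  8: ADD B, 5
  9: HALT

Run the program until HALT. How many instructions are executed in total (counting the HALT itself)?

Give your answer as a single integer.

Answer: 10

Derivation:
Step 1: PC=0 exec 'MOV A, 2'. After: A=2 B=0 C=0 D=0 ZF=0 PC=1
Step 2: PC=1 exec 'MOV B, 3'. After: A=2 B=3 C=0 D=0 ZF=0 PC=2
Step 3: PC=2 exec 'SUB A, B'. After: A=-1 B=3 C=0 D=0 ZF=0 PC=3
Step 4: PC=3 exec 'JZ 6'. After: A=-1 B=3 C=0 D=0 ZF=0 PC=4
Step 5: PC=4 exec 'ADD D, 7'. After: A=-1 B=3 C=0 D=7 ZF=0 PC=5
Step 6: PC=5 exec 'ADD A, 7'. After: A=6 B=3 C=0 D=7 ZF=0 PC=6
Step 7: PC=6 exec 'ADD D, 2'. After: A=6 B=3 C=0 D=9 ZF=0 PC=7
Step 8: PC=7 exec 'ADD B, 2'. After: A=6 B=5 C=0 D=9 ZF=0 PC=8
Step 9: PC=8 exec 'ADD B, 5'. After: A=6 B=10 C=0 D=9 ZF=0 PC=9
Step 10: PC=9 exec 'HALT'. After: A=6 B=10 C=0 D=9 ZF=0 PC=9 HALTED
Total instructions executed: 10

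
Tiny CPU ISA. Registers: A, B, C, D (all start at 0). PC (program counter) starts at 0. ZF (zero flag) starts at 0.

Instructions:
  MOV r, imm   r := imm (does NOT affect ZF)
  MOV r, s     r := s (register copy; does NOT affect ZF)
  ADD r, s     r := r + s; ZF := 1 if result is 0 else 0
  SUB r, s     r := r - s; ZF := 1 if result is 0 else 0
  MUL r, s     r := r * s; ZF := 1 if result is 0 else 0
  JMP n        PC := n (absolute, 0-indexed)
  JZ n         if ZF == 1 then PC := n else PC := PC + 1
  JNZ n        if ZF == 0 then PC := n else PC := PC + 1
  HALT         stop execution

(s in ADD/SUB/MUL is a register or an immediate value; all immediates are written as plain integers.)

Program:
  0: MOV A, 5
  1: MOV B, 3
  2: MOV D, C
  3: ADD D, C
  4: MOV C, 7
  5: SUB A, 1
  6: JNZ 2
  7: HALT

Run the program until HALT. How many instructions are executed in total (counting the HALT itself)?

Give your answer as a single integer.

Answer: 28

Derivation:
Step 1: PC=0 exec 'MOV A, 5'. After: A=5 B=0 C=0 D=0 ZF=0 PC=1
Step 2: PC=1 exec 'MOV B, 3'. After: A=5 B=3 C=0 D=0 ZF=0 PC=2
Step 3: PC=2 exec 'MOV D, C'. After: A=5 B=3 C=0 D=0 ZF=0 PC=3
Step 4: PC=3 exec 'ADD D, C'. After: A=5 B=3 C=0 D=0 ZF=1 PC=4
Step 5: PC=4 exec 'MOV C, 7'. After: A=5 B=3 C=7 D=0 ZF=1 PC=5
Step 6: PC=5 exec 'SUB A, 1'. After: A=4 B=3 C=7 D=0 ZF=0 PC=6
Step 7: PC=6 exec 'JNZ 2'. After: A=4 B=3 C=7 D=0 ZF=0 PC=2
Step 8: PC=2 exec 'MOV D, C'. After: A=4 B=3 C=7 D=7 ZF=0 PC=3
Step 9: PC=3 exec 'ADD D, C'. After: A=4 B=3 C=7 D=14 ZF=0 PC=4
Step 10: PC=4 exec 'MOV C, 7'. After: A=4 B=3 C=7 D=14 ZF=0 PC=5
Step 11: PC=5 exec 'SUB A, 1'. After: A=3 B=3 C=7 D=14 ZF=0 PC=6
Step 12: PC=6 exec 'JNZ 2'. After: A=3 B=3 C=7 D=14 ZF=0 PC=2
Step 13: PC=2 exec 'MOV D, C'. After: A=3 B=3 C=7 D=7 ZF=0 PC=3
Step 14: PC=3 exec 'ADD D, C'. After: A=3 B=3 C=7 D=14 ZF=0 PC=4
Step 15: PC=4 exec 'MOV C, 7'. After: A=3 B=3 C=7 D=14 ZF=0 PC=5
Step 16: PC=5 exec 'SUB A, 1'. After: A=2 B=3 C=7 D=14 ZF=0 PC=6
Step 17: PC=6 exec 'JNZ 2'. After: A=2 B=3 C=7 D=14 ZF=0 PC=2
Step 18: PC=2 exec 'MOV D, C'. After: A=2 B=3 C=7 D=7 ZF=0 PC=3
Step 19: PC=3 exec 'ADD D, C'. After: A=2 B=3 C=7 D=14 ZF=0 PC=4
Step 20: PC=4 exec 'MOV C, 7'. After: A=2 B=3 C=7 D=14 ZF=0 PC=5
Step 21: PC=5 exec 'SUB A, 1'. After: A=1 B=3 C=7 D=14 ZF=0 PC=6
Step 22: PC=6 exec 'JNZ 2'. After: A=1 B=3 C=7 D=14 ZF=0 PC=2
Step 23: PC=2 exec 'MOV D, C'. After: A=1 B=3 C=7 D=7 ZF=0 PC=3
Step 24: PC=3 exec 'ADD D, C'. After: A=1 B=3 C=7 D=14 ZF=0 PC=4
Step 25: PC=4 exec 'MOV C, 7'. After: A=1 B=3 C=7 D=14 ZF=0 PC=5
Step 26: PC=5 exec 'SUB A, 1'. After: A=0 B=3 C=7 D=14 ZF=1 PC=6
Step 27: PC=6 exec 'JNZ 2'. After: A=0 B=3 C=7 D=14 ZF=1 PC=7
Step 28: PC=7 exec 'HALT'. After: A=0 B=3 C=7 D=14 ZF=1 PC=7 HALTED
Total instructions executed: 28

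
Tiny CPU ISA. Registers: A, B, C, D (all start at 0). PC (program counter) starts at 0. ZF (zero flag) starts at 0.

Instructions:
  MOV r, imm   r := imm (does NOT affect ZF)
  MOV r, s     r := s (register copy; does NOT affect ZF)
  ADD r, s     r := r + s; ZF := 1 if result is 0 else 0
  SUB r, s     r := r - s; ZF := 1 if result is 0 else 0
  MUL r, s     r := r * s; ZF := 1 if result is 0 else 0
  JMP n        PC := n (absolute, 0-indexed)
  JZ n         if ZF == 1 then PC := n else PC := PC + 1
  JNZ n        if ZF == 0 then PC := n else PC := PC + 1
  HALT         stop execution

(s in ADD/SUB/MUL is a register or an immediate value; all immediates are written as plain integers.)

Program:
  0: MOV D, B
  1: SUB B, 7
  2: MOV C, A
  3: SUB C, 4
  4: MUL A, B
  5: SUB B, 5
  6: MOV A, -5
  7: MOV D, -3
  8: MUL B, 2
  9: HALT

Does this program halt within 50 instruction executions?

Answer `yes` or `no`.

Step 1: PC=0 exec 'MOV D, B'. After: A=0 B=0 C=0 D=0 ZF=0 PC=1
Step 2: PC=1 exec 'SUB B, 7'. After: A=0 B=-7 C=0 D=0 ZF=0 PC=2
Step 3: PC=2 exec 'MOV C, A'. After: A=0 B=-7 C=0 D=0 ZF=0 PC=3
Step 4: PC=3 exec 'SUB C, 4'. After: A=0 B=-7 C=-4 D=0 ZF=0 PC=4
Step 5: PC=4 exec 'MUL A, B'. After: A=0 B=-7 C=-4 D=0 ZF=1 PC=5
Step 6: PC=5 exec 'SUB B, 5'. After: A=0 B=-12 C=-4 D=0 ZF=0 PC=6
Step 7: PC=6 exec 'MOV A, -5'. After: A=-5 B=-12 C=-4 D=0 ZF=0 PC=7
Step 8: PC=7 exec 'MOV D, -3'. After: A=-5 B=-12 C=-4 D=-3 ZF=0 PC=8
Step 9: PC=8 exec 'MUL B, 2'. After: A=-5 B=-24 C=-4 D=-3 ZF=0 PC=9
Step 10: PC=9 exec 'HALT'. After: A=-5 B=-24 C=-4 D=-3 ZF=0 PC=9 HALTED

Answer: yes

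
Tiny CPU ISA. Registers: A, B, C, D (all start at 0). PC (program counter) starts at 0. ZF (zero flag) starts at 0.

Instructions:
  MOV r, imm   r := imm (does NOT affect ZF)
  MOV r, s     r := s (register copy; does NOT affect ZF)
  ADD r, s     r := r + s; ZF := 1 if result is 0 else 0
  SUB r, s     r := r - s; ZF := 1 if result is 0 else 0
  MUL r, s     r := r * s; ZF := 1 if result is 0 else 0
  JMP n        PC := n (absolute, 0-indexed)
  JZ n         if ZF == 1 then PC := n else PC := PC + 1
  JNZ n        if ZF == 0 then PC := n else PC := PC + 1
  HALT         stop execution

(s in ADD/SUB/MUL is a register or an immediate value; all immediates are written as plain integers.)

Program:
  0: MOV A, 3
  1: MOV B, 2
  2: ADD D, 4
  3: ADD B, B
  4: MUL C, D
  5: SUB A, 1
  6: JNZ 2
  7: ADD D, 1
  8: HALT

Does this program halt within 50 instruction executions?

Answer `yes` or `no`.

Step 1: PC=0 exec 'MOV A, 3'. After: A=3 B=0 C=0 D=0 ZF=0 PC=1
Step 2: PC=1 exec 'MOV B, 2'. After: A=3 B=2 C=0 D=0 ZF=0 PC=2
Step 3: PC=2 exec 'ADD D, 4'. After: A=3 B=2 C=0 D=4 ZF=0 PC=3
Step 4: PC=3 exec 'ADD B, B'. After: A=3 B=4 C=0 D=4 ZF=0 PC=4
Step 5: PC=4 exec 'MUL C, D'. After: A=3 B=4 C=0 D=4 ZF=1 PC=5
Step 6: PC=5 exec 'SUB A, 1'. After: A=2 B=4 C=0 D=4 ZF=0 PC=6
Step 7: PC=6 exec 'JNZ 2'. After: A=2 B=4 C=0 D=4 ZF=0 PC=2
Step 8: PC=2 exec 'ADD D, 4'. After: A=2 B=4 C=0 D=8 ZF=0 PC=3
Step 9: PC=3 exec 'ADD B, B'. After: A=2 B=8 C=0 D=8 ZF=0 PC=4
Step 10: PC=4 exec 'MUL C, D'. After: A=2 B=8 C=0 D=8 ZF=1 PC=5
Step 11: PC=5 exec 'SUB A, 1'. After: A=1 B=8 C=0 D=8 ZF=0 PC=6
Step 12: PC=6 exec 'JNZ 2'. After: A=1 B=8 C=0 D=8 ZF=0 PC=2
Step 13: PC=2 exec 'ADD D, 4'. After: A=1 B=8 C=0 D=12 ZF=0 PC=3
Step 14: PC=3 exec 'ADD B, B'. After: A=1 B=16 C=0 D=12 ZF=0 PC=4
Step 15: PC=4 exec 'MUL C, D'. After: A=1 B=16 C=0 D=12 ZF=1 PC=5
Step 16: PC=5 exec 'SUB A, 1'. After: A=0 B=16 C=0 D=12 ZF=1 PC=6
Step 17: PC=6 exec 'JNZ 2'. After: A=0 B=16 C=0 D=12 ZF=1 PC=7
Step 18: PC=7 exec 'ADD D, 1'. After: A=0 B=16 C=0 D=13 ZF=0 PC=8
Step 19: PC=8 exec 'HALT'. After: A=0 B=16 C=0 D=13 ZF=0 PC=8 HALTED

Answer: yes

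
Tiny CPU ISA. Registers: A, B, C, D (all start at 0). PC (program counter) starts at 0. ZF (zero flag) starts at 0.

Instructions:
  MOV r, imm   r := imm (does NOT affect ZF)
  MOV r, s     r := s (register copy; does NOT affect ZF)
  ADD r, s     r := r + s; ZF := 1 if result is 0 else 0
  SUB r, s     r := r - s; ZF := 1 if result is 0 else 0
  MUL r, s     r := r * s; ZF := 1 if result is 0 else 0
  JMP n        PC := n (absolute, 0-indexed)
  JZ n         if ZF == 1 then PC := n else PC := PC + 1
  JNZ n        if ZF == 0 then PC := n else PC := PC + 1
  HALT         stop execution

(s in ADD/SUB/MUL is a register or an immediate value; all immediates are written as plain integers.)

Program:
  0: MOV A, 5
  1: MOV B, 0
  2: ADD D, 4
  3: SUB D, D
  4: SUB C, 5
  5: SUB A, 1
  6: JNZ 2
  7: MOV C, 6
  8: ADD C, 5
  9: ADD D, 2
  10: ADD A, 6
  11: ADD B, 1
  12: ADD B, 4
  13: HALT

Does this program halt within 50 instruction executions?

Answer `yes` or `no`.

Step 1: PC=0 exec 'MOV A, 5'. After: A=5 B=0 C=0 D=0 ZF=0 PC=1
Step 2: PC=1 exec 'MOV B, 0'. After: A=5 B=0 C=0 D=0 ZF=0 PC=2
Step 3: PC=2 exec 'ADD D, 4'. After: A=5 B=0 C=0 D=4 ZF=0 PC=3
Step 4: PC=3 exec 'SUB D, D'. After: A=5 B=0 C=0 D=0 ZF=1 PC=4
Step 5: PC=4 exec 'SUB C, 5'. After: A=5 B=0 C=-5 D=0 ZF=0 PC=5
Step 6: PC=5 exec 'SUB A, 1'. After: A=4 B=0 C=-5 D=0 ZF=0 PC=6
Step 7: PC=6 exec 'JNZ 2'. After: A=4 B=0 C=-5 D=0 ZF=0 PC=2
Step 8: PC=2 exec 'ADD D, 4'. After: A=4 B=0 C=-5 D=4 ZF=0 PC=3
Step 9: PC=3 exec 'SUB D, D'. After: A=4 B=0 C=-5 D=0 ZF=1 PC=4
Step 10: PC=4 exec 'SUB C, 5'. After: A=4 B=0 C=-10 D=0 ZF=0 PC=5
Step 11: PC=5 exec 'SUB A, 1'. After: A=3 B=0 C=-10 D=0 ZF=0 PC=6
Step 12: PC=6 exec 'JNZ 2'. After: A=3 B=0 C=-10 D=0 ZF=0 PC=2
Step 13: PC=2 exec 'ADD D, 4'. After: A=3 B=0 C=-10 D=4 ZF=0 PC=3
Step 14: PC=3 exec 'SUB D, D'. After: A=3 B=0 C=-10 D=0 ZF=1 PC=4
Step 15: PC=4 exec 'SUB C, 5'. After: A=3 B=0 C=-15 D=0 ZF=0 PC=5
Step 16: PC=5 exec 'SUB A, 1'. After: A=2 B=0 C=-15 D=0 ZF=0 PC=6
Step 17: PC=6 exec 'JNZ 2'. After: A=2 B=0 C=-15 D=0 ZF=0 PC=2
Step 18: PC=2 exec 'ADD D, 4'. After: A=2 B=0 C=-15 D=4 ZF=0 PC=3
Step 19: PC=3 exec 'SUB D, D'. After: A=2 B=0 C=-15 D=0 ZF=1 PC=4
Step 20: PC=4 exec 'SUB C, 5'. After: A=2 B=0 C=-20 D=0 ZF=0 PC=5
Step 21: PC=5 exec 'SUB A, 1'. After: A=1 B=0 C=-20 D=0 ZF=0 PC=6
Step 22: PC=6 exec 'JNZ 2'. After: A=1 B=0 C=-20 D=0 ZF=0 PC=2
Step 23: PC=2 exec 'ADD D, 4'. After: A=1 B=0 C=-20 D=4 ZF=0 PC=3
Step 24: PC=3 exec 'SUB D, D'. After: A=1 B=0 C=-20 D=0 ZF=1 PC=4
Step 25: PC=4 exec 'SUB C, 5'. After: A=1 B=0 C=-25 D=0 ZF=0 PC=5
Step 26: PC=5 exec 'SUB A, 1'. After: A=0 B=0 C=-25 D=0 ZF=1 PC=6
Step 27: PC=6 exec 'JNZ 2'. After: A=0 B=0 C=-25 D=0 ZF=1 PC=7
Step 28: PC=7 exec 'MOV C, 6'. After: A=0 B=0 C=6 D=0 ZF=1 PC=8
Step 29: PC=8 exec 'ADD C, 5'. After: A=0 B=0 C=11 D=0 ZF=0 PC=9
Step 30: PC=9 exec 'ADD D, 2'. After: A=0 B=0 C=11 D=2 ZF=0 PC=10
Step 31: PC=10 exec 'ADD A, 6'. After: A=6 B=0 C=11 D=2 ZF=0 PC=11
Step 32: PC=11 exec 'ADD B, 1'. After: A=6 B=1 C=11 D=2 ZF=0 PC=12
Step 33: PC=12 exec 'ADD B, 4'. After: A=6 B=5 C=11 D=2 ZF=0 PC=13
Step 34: PC=13 exec 'HALT'. After: A=6 B=5 C=11 D=2 ZF=0 PC=13 HALTED

Answer: yes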